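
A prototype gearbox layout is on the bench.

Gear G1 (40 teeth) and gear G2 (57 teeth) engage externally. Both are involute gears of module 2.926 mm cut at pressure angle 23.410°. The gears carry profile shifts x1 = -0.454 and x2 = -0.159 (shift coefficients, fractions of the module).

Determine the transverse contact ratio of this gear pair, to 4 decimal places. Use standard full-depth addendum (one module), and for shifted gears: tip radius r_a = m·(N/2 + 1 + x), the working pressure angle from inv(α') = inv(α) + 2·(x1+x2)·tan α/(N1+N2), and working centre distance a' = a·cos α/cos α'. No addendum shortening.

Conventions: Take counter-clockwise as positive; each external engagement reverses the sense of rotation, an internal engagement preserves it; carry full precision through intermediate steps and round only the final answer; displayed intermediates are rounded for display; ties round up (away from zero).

recognized (one external pair, fixed centres): single-mesh tooth geometry, m = 2.926, N1 = 40, N2 = 57
base radii: r_b1 = 53.702944, r_b2 = 76.526695
tip radii: r_a1 = 60.117596, r_a2 = 85.851766
inv(α') = inv(23.410°) + 2·(-0.454-0.159)·tan α/(40+57) = 0.01889222  ⇒  α' = 21.58366°
a' = a·cos α / cos α' = 141.9110·cos 23.410°/cos 21.58366° = 140.049723
action lengths: √(r_a1²−r_b1²) = 27.020718, √(r_a2²−r_b2²) = 38.912604
base pitch p_b = π·m·cos α = 8.435639
CR = (27.020718 + 38.912604 − 140.049723·sin 21.58366°)/8.435639 = 1.708788
contact ratio ≈ 1.7088

1.7088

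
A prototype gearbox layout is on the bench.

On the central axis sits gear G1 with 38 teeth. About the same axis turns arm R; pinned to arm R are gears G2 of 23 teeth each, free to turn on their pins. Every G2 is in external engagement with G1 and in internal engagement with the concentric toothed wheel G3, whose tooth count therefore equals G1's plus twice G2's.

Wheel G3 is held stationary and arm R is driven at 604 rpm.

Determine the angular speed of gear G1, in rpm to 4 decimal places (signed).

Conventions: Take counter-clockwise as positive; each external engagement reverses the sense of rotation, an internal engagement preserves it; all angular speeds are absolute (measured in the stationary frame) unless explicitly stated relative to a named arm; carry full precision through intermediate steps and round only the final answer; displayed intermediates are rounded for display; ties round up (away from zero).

+1939.1579 rpm

class = planetary set [G3 = 38+2·23 = 84; Willis about the carrier]
normalise by the input: solve with ω_arm = 1, then scale by 604 rpm
ring teeth: 38 + 2·23 = 84
38(ω_sun−ω_arm) = −84(ω_ring−ω_arm),  ω_ring = 0, ω_arm = 1
ω_sun = 1 − (84/38)(0−1) = 61/19
scale: ω_sun = 61/19 × 604 rpm = +1939.1579 rpm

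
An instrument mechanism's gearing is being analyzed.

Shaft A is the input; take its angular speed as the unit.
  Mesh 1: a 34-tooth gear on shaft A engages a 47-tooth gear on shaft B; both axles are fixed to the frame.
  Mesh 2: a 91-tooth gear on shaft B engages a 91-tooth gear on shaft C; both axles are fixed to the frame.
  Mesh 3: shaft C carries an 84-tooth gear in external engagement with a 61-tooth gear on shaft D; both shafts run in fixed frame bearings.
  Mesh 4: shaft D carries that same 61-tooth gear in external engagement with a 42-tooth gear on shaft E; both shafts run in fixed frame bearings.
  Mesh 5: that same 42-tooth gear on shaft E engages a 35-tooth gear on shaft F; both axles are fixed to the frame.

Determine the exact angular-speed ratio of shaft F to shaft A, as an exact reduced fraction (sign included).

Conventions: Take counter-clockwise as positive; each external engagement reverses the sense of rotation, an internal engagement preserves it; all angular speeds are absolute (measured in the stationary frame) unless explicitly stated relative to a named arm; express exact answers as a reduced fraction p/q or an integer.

class = fixed-axis compound train [5 meshes; 5 ratios multiply, 5 sense flips]
mesh 1 [34T→47T]: running ratio 34/47, sense −
mesh 2 [91T→91T]: running ratio 34/47, sense +
mesh 3 [84T→61T]: running ratio 2856/2867, sense −
mesh 4 [61T→42T]: running ratio 68/47, sense +
mesh 5 [42T→35T]: running ratio 408/235, sense −
ω_out/ω_in = -408/235

-408/235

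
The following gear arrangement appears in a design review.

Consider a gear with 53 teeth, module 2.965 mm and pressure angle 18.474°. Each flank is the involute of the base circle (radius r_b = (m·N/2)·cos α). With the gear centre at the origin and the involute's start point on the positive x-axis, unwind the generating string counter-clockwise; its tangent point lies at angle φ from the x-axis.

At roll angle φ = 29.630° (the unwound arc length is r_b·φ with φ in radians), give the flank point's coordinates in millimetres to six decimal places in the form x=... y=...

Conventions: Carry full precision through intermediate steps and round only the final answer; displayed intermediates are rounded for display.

x=83.832133 y=3.344564

recognized (one wheel, involute flank): single-mesh tooth geometry, m = 2.965, N = 53
pitch radius r_p = m·N/2 = 2.965·53/2 = 78.572500
base radius r_b = r_p·cos α = 78.572500·cos 18.474° = 74.523466
roll angle φ = 29.630° = 0.51714106 rad
x = r_b·(cos φ + φ·sin φ) = 83.832133
y = r_b·(sin φ − φ·cos φ) = 3.344564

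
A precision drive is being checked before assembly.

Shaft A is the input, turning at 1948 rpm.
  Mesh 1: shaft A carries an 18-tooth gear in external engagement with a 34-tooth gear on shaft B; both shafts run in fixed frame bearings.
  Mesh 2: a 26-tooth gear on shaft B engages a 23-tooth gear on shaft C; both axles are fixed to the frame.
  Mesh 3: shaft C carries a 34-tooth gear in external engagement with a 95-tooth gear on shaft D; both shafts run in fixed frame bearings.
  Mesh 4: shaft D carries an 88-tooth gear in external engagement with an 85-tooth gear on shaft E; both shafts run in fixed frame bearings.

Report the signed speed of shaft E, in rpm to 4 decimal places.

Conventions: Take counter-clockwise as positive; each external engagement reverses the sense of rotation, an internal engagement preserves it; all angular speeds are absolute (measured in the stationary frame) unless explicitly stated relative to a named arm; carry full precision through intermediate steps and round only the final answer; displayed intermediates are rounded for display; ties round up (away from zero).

recognized (5 fixed axles, 4 meshes): fixed-axis compound train
mesh 1 [18T→34T]: ω = 1948.0000×18/34 = 1031.2941 rpm, sense flips to −
mesh 2 [26T→23T]: ω = 1031.2941×26/23 = 1165.8107 rpm, sense flips to +
mesh 3 [34T→95T]: ω = 1165.8107×34/95 = 417.2375 rpm, sense flips to −
mesh 4 [88T→85T]: ω = 417.2375×88/85 = 431.9636 rpm, sense flips to +
signed output speed = +431.9636 rpm

+431.9636 rpm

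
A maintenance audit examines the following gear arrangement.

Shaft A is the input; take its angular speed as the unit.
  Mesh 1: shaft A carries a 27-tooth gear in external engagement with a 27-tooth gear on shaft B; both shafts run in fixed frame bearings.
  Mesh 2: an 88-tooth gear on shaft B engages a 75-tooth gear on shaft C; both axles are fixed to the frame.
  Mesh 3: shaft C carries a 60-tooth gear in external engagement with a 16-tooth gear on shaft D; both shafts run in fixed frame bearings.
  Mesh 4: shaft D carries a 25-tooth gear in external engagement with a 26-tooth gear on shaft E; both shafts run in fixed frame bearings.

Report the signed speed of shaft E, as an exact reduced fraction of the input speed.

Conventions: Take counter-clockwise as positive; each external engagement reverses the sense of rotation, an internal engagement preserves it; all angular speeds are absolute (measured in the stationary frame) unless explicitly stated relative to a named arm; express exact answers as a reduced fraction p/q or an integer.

4-mesh fixed-axis compound train (all bearings frame-fixed)
mesh 1 [27T→27T]: |ω|/ω_in = 1×27/27 = 1, sense flips to −
mesh 2 [88T→75T]: |ω|/ω_in = 1×88/75 = 88/75, sense flips to +
mesh 3 [60T→16T]: |ω|/ω_in = (88/75)×60/16 = 22/5, sense flips to −
mesh 4 [25T→26T]: |ω|/ω_in = (22/5)×25/26 = 55/13, sense flips to +
signed output speed (× input speed) = 55/13

55/13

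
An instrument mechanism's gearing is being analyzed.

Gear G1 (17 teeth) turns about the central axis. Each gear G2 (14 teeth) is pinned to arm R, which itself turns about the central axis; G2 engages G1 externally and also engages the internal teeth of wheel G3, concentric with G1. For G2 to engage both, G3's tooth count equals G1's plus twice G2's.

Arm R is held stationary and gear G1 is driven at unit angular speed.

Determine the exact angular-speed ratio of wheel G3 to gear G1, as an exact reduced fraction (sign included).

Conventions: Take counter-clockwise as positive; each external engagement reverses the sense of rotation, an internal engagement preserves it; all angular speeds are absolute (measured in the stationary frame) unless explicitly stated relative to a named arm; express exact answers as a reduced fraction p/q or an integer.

recognized (axles ride arm R): planetary set, 17/14/45 teeth
ring teeth: 17 + 2·14 = 45
17(ω_sun−ω_arm) = −45(ω_ring−ω_arm),  ω_arm = 0, ω_sun = 1
ω_ring = 0 − (17/45)(1−0) = -17/45
ω_out/ω_in = -17/45

-17/45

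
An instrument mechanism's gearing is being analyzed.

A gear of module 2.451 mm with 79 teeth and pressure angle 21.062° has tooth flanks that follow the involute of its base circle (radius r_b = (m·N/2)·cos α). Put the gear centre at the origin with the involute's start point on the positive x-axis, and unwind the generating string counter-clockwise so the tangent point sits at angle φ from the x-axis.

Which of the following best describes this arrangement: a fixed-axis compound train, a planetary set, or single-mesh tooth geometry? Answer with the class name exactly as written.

single-mesh tooth geometry

recognized (one wheel, involute flank): single-mesh tooth geometry, m = 2.451, N = 79
classification: single-mesh tooth geometry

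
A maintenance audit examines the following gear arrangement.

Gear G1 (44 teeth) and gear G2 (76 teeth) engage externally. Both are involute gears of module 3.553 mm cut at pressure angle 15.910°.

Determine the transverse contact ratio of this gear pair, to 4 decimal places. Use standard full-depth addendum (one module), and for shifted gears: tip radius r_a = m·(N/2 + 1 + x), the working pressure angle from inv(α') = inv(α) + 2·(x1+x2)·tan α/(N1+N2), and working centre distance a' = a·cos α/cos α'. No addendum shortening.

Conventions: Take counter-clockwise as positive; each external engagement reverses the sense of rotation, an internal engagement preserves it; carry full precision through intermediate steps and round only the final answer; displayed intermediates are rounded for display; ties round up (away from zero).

topology: single-mesh involute geometry — m = 3.553, 44T/76T pair
base radii: r_b1 = 75.171733, r_b2 = 129.842084
tip radii: r_a1 = 81.719000, r_a2 = 138.567000
no profile shift: α' = α, a' = a
action lengths: √(r_a1²−r_b1²) = 32.050048, √(r_a2²−r_b2²) = 48.392632
base pitch p_b = π·m·cos α = 10.734498
CR = (32.050048 + 48.392632 − 213.180000·sin 15.91000°)/10.734498 = 2.049865
contact ratio ≈ 2.0499

2.0499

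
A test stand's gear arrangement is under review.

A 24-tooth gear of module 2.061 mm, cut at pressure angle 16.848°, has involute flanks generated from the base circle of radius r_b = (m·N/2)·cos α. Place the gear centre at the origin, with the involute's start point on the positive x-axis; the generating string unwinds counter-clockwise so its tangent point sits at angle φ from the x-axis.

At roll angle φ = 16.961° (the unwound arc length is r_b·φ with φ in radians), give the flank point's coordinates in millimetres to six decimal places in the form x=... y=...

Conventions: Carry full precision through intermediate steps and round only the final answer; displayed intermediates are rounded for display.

recognized (one wheel, involute flank): single-mesh tooth geometry, m = 2.061, N = 24
pitch radius r_p = m·N/2 = 2.061·24/2 = 24.732000
base radius r_b = r_p·cos α = 24.732000·cos 16.848° = 23.670429
roll angle φ = 16.961° = 0.29602529 rad
x = r_b·(cos φ + φ·sin φ) = 24.684949
y = r_b·(sin φ − φ·cos φ) = 0.202890

x=24.684949 y=0.202890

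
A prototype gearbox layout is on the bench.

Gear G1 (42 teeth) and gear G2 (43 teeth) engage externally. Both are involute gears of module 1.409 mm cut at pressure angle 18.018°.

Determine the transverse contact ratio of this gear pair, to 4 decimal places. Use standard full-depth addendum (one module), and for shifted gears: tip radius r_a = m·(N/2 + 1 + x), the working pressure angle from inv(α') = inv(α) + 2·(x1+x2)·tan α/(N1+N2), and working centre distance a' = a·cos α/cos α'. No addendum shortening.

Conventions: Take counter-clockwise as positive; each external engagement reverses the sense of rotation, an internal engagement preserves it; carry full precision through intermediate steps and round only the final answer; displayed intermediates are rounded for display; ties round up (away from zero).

recognized (one external pair, fixed centres): single-mesh tooth geometry, m = 1.409, N1 = 42, N2 = 43
base radii: r_b1 = 28.137937, r_b2 = 28.807888
tip radii: r_a1 = 30.998000, r_a2 = 31.702500
no profile shift: α' = α, a' = a
action lengths: √(r_a1²−r_b1²) = 13.005095, √(r_a2²−r_b2²) = 13.234579
base pitch p_b = π·m·cos α = 4.209426
CR = (13.005095 + 13.234579 − 59.882500·sin 18.01800°)/4.209426 = 1.833284
contact ratio ≈ 1.8333

1.8333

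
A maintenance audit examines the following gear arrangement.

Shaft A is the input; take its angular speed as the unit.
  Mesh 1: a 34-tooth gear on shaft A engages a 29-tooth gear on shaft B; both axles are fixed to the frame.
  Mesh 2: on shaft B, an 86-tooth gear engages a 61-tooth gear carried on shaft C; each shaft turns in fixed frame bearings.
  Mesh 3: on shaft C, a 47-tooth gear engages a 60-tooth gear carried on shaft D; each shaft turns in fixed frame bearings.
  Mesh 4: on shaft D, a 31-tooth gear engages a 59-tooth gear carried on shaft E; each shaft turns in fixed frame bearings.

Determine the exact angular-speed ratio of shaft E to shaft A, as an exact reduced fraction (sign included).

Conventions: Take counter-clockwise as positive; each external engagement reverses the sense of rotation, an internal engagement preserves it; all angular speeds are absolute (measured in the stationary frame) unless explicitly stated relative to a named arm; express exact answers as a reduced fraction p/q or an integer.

class = fixed-axis compound train [4 meshes; 4 ratios multiply, 4 sense flips]
mesh 1 [34T→29T]: running ratio 34/29, sense −
mesh 2 [86T→61T]: running ratio 2924/1769, sense +
mesh 3 [47T→60T]: running ratio 34357/26535, sense −
mesh 4 [31T→59T]: running ratio 1065067/1565565, sense +
ω_out/ω_in = 1065067/1565565

1065067/1565565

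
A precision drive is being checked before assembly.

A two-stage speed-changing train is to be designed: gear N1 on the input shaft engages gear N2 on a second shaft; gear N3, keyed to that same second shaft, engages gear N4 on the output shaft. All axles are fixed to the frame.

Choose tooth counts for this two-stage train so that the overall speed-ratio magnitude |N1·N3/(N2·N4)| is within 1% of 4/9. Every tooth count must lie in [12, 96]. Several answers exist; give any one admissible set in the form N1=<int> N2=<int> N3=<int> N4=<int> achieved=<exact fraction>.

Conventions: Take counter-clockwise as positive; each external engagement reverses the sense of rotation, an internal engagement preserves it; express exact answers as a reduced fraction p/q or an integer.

N1=12 N2=18 N3=12 N4=18 achieved=4/9

topology: fixed-axis compound train — 2 stages, target 4/9
target = 4/9 in lowest terms: an exact hit needs N1·N3 = k·4 and N2·N4 = k·9 for one integer k, every count in [12, 96]; additionally prefer no 1:1 stage (N1 ≠ N2, N3 ≠ N4)
k = 1…35: no 1:1-free in-range split of k·4 and k·9 into factor pairs; take k = 36
k = 36: N1·N3 = 144 = 12·12, N2·N4 = 324 = 18·18
achieved = 12·12/(18·18) = 4/9; |achieved − target| = 0 ≤ 1/225 ✓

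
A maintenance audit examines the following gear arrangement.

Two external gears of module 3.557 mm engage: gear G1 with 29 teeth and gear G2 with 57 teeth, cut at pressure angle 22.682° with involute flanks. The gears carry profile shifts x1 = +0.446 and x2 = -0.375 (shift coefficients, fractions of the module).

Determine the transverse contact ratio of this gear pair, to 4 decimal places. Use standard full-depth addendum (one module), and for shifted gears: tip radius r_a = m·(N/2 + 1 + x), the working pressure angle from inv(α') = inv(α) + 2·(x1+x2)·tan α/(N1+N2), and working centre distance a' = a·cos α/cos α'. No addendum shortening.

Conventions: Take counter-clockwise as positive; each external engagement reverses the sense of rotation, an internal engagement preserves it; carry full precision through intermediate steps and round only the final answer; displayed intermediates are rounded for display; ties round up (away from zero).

recognized (one external pair, fixed centres): single-mesh tooth geometry, m = 3.557, N1 = 29, N2 = 57
base radii: r_b1 = 47.587536, r_b2 = 93.534123
tip radii: r_a1 = 56.719922, r_a2 = 103.597625
inv(α') = inv(22.682°) + 2·(+0.446-0.375)·tan α/(29+57) = 0.02275448  ⇒  α' = 22.90589°
a' = a·cos α / cos α' = 152.9510·cos 22.682°/cos 22.90589° = 153.202370
action lengths: √(r_a1²−r_b1²) = 30.863829, √(r_a2²−r_b2²) = 44.540271
base pitch p_b = π·m·cos α = 10.310390
CR = (30.863829 + 44.540271 − 153.202370·sin 22.90589°)/10.310390 = 1.529999
contact ratio ≈ 1.5300

1.5300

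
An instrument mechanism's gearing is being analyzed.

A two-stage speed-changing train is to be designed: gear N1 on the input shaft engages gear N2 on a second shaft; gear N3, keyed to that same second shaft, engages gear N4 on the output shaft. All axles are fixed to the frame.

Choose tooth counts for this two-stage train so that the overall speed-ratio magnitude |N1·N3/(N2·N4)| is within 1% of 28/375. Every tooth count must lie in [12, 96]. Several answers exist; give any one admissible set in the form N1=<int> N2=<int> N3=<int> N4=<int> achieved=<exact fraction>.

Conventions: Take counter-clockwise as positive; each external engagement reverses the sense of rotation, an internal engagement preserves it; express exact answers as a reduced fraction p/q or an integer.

class = fixed-axis compound train [2-stage, 28/375 wanted]
target = 28/375 in lowest terms: an exact hit needs N1·N3 = k·28 and N2·N4 = k·375 for one integer k, every count in [12, 96]; additionally prefer no 1:1 stage (N1 ≠ N2, N3 ≠ N4)
k = 1…5: no 1:1-free in-range split of k·28 and k·375 into factor pairs; take k = 6
k = 6: N1·N3 = 168 = 12·14, N2·N4 = 2250 = 25·90
achieved = 12·14/(25·90) = 28/375; |achieved − target| = 0 ≤ 7/9375 ✓

N1=12 N2=25 N3=14 N4=90 achieved=28/375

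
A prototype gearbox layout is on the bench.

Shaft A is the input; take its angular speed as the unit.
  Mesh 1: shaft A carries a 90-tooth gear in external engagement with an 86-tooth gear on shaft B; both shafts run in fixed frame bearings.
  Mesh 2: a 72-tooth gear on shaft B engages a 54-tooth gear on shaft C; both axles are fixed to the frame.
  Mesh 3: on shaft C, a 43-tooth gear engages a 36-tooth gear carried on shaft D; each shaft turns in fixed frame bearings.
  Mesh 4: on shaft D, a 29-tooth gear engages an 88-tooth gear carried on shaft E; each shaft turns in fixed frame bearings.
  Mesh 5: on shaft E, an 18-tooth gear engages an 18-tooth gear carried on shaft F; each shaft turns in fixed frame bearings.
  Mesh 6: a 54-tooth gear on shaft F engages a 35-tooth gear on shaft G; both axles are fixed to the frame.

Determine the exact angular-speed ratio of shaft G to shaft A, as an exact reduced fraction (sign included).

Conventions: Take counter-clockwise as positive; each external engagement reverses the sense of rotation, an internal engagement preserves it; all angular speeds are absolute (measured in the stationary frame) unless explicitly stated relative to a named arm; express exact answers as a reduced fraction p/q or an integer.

class = fixed-axis compound train [6 meshes; 6 ratios multiply, 6 sense flips]
mesh 1 [90T→86T]: running ratio 45/43, sense −
mesh 2 [72T→54T]: running ratio 60/43, sense +
mesh 3 [43T→36T]: running ratio 5/3, sense −
mesh 4 [29T→88T]: running ratio 145/264, sense +
mesh 5 [18T→18T]: running ratio 145/264, sense −
mesh 6 [54T→35T]: running ratio 261/308, sense +
ω_out/ω_in = 261/308

261/308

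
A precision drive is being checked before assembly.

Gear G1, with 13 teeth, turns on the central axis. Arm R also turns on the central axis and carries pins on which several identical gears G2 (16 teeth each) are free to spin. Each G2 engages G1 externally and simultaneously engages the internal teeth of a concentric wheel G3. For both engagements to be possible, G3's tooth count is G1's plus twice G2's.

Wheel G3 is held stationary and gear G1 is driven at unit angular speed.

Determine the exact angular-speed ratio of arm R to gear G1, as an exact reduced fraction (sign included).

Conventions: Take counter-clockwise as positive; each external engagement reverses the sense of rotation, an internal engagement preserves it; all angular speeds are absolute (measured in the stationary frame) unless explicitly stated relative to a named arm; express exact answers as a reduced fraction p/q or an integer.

planetary set (13T centre, 16T on arm, 45T internal) — Willis relation
ring teeth: 13 + 2·16 = 45
13(ω_sun−ω_arm) = −45(ω_ring−ω_arm),  ω_ring = 0, ω_sun = 1
13(1−ω_arm) = −45(0−ω_arm)  ⇒  58·ω_arm = 13  ⇒  ω_arm = 13/58
ω_out/ω_in = 13/58

13/58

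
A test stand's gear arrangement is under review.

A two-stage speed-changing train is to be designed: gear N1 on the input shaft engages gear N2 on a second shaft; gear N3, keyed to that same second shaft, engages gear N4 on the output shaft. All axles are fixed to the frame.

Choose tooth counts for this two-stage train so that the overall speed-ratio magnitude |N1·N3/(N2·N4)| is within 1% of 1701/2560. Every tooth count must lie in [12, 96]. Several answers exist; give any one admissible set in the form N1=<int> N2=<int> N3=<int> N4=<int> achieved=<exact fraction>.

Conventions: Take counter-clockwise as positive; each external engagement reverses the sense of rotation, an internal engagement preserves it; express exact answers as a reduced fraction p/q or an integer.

N1=21 N2=32 N3=81 N4=80 achieved=1701/2560

class = fixed-axis compound train [2-stage, 1701/2560 wanted]
target = 1701/2560 in lowest terms: an exact hit needs N1·N3 = k·1701 and N2·N4 = k·2560 for one integer k, every count in [12, 96]; additionally prefer no 1:1 stage (N1 ≠ N2, N3 ≠ N4)
k = 1: N1·N3 = 1701 = 21·81, N2·N4 = 2560 = 32·80
achieved = 21·81/(32·80) = 1701/2560; |achieved − target| = 0 ≤ 1701/256000 ✓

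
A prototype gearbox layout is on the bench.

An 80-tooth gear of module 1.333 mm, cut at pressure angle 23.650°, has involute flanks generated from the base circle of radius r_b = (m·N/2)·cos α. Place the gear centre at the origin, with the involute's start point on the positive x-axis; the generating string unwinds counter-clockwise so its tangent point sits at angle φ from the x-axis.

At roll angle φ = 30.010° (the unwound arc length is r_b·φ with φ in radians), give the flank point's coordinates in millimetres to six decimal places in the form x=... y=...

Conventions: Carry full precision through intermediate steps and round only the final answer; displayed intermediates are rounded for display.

recognized (one wheel, involute flank): single-mesh tooth geometry, m = 1.333, N = 80
pitch radius r_p = m·N/2 = 1.333·80/2 = 53.320000
base radius r_b = r_p·cos α = 53.320000·cos 23.650° = 48.841814
roll angle φ = 30.010° = 0.52377331 rad
x = r_b·(cos φ + φ·sin φ) = 55.088874
y = r_b·(sin φ − φ·cos φ) = 2.275827

x=55.088874 y=2.275827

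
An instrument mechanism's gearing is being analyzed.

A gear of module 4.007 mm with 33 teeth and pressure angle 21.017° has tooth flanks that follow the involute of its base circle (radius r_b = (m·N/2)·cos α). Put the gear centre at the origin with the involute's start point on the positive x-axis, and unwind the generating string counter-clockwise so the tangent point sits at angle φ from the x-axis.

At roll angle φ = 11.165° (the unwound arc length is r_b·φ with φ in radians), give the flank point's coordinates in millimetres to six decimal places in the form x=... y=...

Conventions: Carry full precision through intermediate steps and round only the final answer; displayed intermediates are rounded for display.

x=62.877788 y=0.151650

topology: single-mesh involute geometry — m = 4.007, N = 33
pitch radius r_p = m·N/2 = 4.007·33/2 = 66.115500
base radius r_b = r_p·cos α = 66.115500·cos 21.017° = 61.717104
roll angle φ = 11.165° = 0.19486601 rad
x = r_b·(cos φ + φ·sin φ) = 62.877788
y = r_b·(sin φ − φ·cos φ) = 0.151650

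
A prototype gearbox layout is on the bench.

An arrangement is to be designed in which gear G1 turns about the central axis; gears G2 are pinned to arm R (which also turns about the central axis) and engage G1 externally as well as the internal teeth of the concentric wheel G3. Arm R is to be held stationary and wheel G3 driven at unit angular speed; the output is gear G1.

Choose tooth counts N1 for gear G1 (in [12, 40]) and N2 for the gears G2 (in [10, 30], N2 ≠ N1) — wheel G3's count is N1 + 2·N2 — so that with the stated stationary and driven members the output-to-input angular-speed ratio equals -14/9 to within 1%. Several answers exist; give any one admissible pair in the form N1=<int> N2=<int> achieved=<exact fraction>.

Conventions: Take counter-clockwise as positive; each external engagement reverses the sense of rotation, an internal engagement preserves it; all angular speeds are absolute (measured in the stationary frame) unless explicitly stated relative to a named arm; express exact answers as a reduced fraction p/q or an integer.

N1=36 N2=10 achieved=-14/9

design class (target -14/9): planetary set
Willis with ω_arm = 0: ω_sun/ω_ring = −N3/N1; set equal to -14/9  ⇒  N3/N1 = −(-14/9) = 14/9
N3 = N1 + 2·N2  ⇒  N2/N1 = (N3/N1 − 1)/2 = (14/9 − 1)/2 = 5/18
smallest multiple with N1 ≥ 12 and N2 ≥ 10: k = 2  ⇒  N1 = 2·18 = 36, N2 = 2·5 = 10 (N1 ≤ 40, N2 ≤ 30, N2 ≠ N1 ✓), N3 = 36 + 2·10 = 56
check: −N3/N1 with N1 = 36, N3 = 56 gives -14/9; |achieved − target| = 0 ≤ 7/450 ✓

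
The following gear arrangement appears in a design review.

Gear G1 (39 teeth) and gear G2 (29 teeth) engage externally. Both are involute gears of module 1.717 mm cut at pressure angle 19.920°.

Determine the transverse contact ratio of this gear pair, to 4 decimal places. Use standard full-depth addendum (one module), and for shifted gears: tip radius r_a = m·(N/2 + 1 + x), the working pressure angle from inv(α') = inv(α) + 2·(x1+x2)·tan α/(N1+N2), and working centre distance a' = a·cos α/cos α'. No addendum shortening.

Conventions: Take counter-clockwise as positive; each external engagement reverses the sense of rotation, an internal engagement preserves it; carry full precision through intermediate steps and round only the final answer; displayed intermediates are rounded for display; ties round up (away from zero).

topology: single-mesh involute geometry — m = 1.717, 39T/29T pair
base radii: r_b1 = 31.478277, r_b2 = 23.406924
tip radii: r_a1 = 35.198500, r_a2 = 26.613500
no profile shift: α' = α, a' = a
action lengths: √(r_a1²−r_b1²) = 15.749682, √(r_a2²−r_b2²) = 12.664687
base pitch p_b = π·m·cos α = 5.071381
CR = (15.749682 + 12.664687 − 58.378000·sin 19.92000°)/5.071381 = 1.680909
contact ratio ≈ 1.6809

1.6809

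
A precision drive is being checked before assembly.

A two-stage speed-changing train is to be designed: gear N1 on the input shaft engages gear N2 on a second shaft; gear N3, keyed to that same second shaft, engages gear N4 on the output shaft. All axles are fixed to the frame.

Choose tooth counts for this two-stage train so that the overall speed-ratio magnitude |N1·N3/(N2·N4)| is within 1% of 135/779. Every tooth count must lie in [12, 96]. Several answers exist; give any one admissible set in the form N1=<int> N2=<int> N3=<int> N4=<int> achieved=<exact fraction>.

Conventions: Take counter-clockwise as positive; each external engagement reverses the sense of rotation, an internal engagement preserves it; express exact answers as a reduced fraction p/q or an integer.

2-stage fixed-axis compound train for ratio 135/779
target = 135/779 in lowest terms: an exact hit needs N1·N3 = k·135 and N2·N4 = k·779 for one integer k, every count in [12, 96]; additionally prefer no 1:1 stage (N1 ≠ N2, N3 ≠ N4)
k = 1: no 1:1-free in-range split of k·135 and k·779 into factor pairs; take k = 2
k = 2: N1·N3 = 270 = 15·18, N2·N4 = 1558 = 19·82
achieved = 15·18/(19·82) = 135/779; |achieved − target| = 0 ≤ 27/15580 ✓

N1=15 N2=19 N3=18 N4=82 achieved=135/779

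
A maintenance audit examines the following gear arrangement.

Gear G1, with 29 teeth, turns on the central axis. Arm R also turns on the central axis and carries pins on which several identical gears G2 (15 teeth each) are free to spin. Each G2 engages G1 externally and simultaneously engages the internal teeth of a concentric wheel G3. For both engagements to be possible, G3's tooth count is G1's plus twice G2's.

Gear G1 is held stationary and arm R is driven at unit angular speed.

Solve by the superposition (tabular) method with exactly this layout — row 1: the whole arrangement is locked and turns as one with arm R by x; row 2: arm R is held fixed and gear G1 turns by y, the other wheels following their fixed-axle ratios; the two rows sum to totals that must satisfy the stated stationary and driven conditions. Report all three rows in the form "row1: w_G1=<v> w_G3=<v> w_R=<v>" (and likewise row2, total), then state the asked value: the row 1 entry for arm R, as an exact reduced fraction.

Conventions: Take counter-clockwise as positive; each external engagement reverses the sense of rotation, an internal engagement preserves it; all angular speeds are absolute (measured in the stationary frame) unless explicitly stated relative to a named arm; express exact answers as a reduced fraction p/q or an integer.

topology: planetary set — G1 29T / G2 15T / G3 59T, arm = carrier (Willis)
row 1 (train locked, turned with arm): all members turn x
row 2: sun turns y, ring = −(29/59)·y, arm 0
boundary: total ω_sun = x + y = 0 and total ω_arm = x = 1  ⇒  y = -1, x = 1
row 2 ring = −(29/59)·(-1) = 29/59
totals (row 1 + row 2): sun 1 + (-1) = 0, ring 1 + 29/59 = 88/59, arm 1 + 0 = 1
asked cell (row1, arm) = 1

row1: w_G1=1 w_G3=1 w_R=1
row2: w_G1=-1 w_G3=29/59 w_R=0
total: w_G1=0 w_G3=88/59 w_R=1
asked value: 1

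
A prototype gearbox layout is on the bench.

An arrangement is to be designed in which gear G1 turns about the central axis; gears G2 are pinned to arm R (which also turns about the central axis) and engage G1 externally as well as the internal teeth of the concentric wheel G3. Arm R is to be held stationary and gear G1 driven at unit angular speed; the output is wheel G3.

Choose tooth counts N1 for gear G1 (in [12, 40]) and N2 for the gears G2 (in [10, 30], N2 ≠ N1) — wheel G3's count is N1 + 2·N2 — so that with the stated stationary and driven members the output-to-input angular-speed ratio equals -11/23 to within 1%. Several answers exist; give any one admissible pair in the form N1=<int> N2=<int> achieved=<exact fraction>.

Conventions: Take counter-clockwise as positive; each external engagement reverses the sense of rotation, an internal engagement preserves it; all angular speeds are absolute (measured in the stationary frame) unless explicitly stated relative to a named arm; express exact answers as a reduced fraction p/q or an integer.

N1=22 N2=12 achieved=-11/23

planetary set to be sized for -11/23 (Willis relation)
Willis with ω_arm = 0: ω_ring/ω_sun = −N1/N3; set equal to -11/23  ⇒  N3/N1 = −1/(-11/23) = 23/11
N3 = N1 + 2·N2  ⇒  N2/N1 = (N3/N1 − 1)/2 = (23/11 − 1)/2 = 6/11
smallest multiple with N1 ≥ 12 and N2 ≥ 10: k = 2  ⇒  N1 = 2·11 = 22, N2 = 2·6 = 12 (N1 ≤ 40, N2 ≤ 30, N2 ≠ N1 ✓), N3 = 22 + 2·12 = 46
check: −N1/N3 with N1 = 22, N3 = 46 gives -11/23; |achieved − target| = 0 ≤ 11/2300 ✓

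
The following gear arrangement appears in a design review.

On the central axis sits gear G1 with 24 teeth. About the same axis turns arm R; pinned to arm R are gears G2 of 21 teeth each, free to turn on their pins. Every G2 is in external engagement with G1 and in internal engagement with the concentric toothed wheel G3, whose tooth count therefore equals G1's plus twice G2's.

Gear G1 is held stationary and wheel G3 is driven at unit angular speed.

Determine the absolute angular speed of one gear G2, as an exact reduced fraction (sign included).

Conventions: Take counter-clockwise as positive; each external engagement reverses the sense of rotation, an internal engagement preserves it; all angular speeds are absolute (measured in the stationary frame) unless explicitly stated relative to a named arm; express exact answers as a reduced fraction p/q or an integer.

planetary set (24T centre, 21T on arm, 66T internal) — Willis relation
ring teeth: 24 + 2·21 = 66
24(ω_sun−ω_arm) = −66(ω_ring−ω_arm),  ω_sun = 0, ω_ring = 1
24(0−ω_arm) = −66(1−ω_arm)  ⇒  90·ω_arm = 66  ⇒  ω_arm = 11/15
sun–planet mesh: 24·(0−11/15) = −21·(ω_p−ω_arm)  ⇒  ω_p−ω_arm = 88/105
ω_p = 11/15 + 88/105 = 11/7
exact speed ratio = 11/7

11/7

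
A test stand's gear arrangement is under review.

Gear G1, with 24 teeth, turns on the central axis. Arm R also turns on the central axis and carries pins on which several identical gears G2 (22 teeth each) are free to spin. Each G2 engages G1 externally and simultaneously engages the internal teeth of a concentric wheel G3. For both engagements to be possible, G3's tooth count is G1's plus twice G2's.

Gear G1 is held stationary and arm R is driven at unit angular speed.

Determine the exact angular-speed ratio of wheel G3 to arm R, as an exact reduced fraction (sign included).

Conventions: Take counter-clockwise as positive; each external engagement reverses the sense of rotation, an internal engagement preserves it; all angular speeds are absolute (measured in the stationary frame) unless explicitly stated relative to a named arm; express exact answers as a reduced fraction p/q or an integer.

23/17

planetary set (24T centre, 22T on arm, 68T internal) — Willis relation
ring teeth: 24 + 2·22 = 68
24(ω_sun−ω_arm) = −68(ω_ring−ω_arm),  ω_sun = 0, ω_arm = 1
ω_ring = 1 − (24/68)(0−1) = 23/17
ω_out/ω_in = 23/17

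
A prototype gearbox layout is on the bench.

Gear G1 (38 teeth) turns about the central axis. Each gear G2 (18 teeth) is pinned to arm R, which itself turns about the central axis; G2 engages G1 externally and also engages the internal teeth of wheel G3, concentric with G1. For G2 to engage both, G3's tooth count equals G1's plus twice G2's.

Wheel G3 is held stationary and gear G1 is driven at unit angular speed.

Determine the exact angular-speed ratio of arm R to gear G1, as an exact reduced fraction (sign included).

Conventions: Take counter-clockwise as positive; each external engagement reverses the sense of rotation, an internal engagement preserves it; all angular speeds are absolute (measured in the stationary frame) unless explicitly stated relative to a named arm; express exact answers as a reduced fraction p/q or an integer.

19/56

recognized (axles ride arm R): planetary set, 38/18/74 teeth
ring teeth: 38 + 2·18 = 74
38(ω_sun−ω_arm) = −74(ω_ring−ω_arm),  ω_ring = 0, ω_sun = 1
38(1−ω_arm) = −74(0−ω_arm)  ⇒  112·ω_arm = 38  ⇒  ω_arm = 19/56
ω_out/ω_in = 19/56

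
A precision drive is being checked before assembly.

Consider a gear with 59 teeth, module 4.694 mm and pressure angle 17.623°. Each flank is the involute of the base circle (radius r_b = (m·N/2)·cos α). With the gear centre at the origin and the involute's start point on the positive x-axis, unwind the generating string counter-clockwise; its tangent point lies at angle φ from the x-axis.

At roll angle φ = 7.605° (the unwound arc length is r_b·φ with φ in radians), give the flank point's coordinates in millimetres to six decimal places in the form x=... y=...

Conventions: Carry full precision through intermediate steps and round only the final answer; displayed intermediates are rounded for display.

x=133.131790 y=0.102691

recognized (one wheel, involute flank): single-mesh tooth geometry, m = 4.694, N = 59
pitch radius r_p = m·N/2 = 4.694·59/2 = 138.473000
base radius r_b = r_p·cos α = 138.473000·cos 17.623° = 131.974353
roll angle φ = 7.605° = 0.13273229 rad
x = r_b·(cos φ + φ·sin φ) = 133.131790
y = r_b·(sin φ − φ·cos φ) = 0.102691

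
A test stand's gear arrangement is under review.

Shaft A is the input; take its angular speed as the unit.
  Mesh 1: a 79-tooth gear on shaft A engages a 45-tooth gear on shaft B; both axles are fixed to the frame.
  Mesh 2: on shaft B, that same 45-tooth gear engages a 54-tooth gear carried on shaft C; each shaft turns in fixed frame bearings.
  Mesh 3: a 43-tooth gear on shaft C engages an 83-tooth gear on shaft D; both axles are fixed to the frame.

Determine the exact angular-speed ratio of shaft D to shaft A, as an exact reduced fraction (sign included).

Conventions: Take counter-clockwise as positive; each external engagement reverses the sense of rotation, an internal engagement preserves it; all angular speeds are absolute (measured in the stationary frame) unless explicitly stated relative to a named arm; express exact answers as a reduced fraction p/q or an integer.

-3397/4482

class = fixed-axis compound train [3 meshes; 3 ratios multiply, 3 sense flips]
mesh 1 [79T→45T]: running ratio 79/45, sense −
mesh 2 [45T→54T]: running ratio 79/54, sense +
mesh 3 [43T→83T]: running ratio 3397/4482, sense −
ω_out/ω_in = -3397/4482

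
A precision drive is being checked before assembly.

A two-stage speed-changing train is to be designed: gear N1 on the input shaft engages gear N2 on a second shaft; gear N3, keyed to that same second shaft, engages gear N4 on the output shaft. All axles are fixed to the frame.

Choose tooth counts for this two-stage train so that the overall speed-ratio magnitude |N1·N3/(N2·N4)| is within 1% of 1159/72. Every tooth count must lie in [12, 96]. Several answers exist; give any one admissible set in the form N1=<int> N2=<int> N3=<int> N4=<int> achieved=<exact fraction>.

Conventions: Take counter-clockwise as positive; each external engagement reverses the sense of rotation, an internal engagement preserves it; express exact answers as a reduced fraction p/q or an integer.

design class (target 1159/72): fixed-axis compound train
target = 1159/72 in lowest terms: an exact hit needs N1·N3 = k·1159 and N2·N4 = k·72 for one integer k, every count in [12, 96]; additionally prefer no 1:1 stage (N1 ≠ N2, N3 ≠ N4)
k = 1: no 1:1-free in-range split of k·1159 and k·72 into factor pairs; take k = 2
k = 2: N1·N3 = 2318 = 38·61, N2·N4 = 144 = 12·12
achieved = 38·61/(12·12) = 1159/72; |achieved − target| = 0 ≤ 1159/7200 ✓

N1=38 N2=12 N3=61 N4=12 achieved=1159/72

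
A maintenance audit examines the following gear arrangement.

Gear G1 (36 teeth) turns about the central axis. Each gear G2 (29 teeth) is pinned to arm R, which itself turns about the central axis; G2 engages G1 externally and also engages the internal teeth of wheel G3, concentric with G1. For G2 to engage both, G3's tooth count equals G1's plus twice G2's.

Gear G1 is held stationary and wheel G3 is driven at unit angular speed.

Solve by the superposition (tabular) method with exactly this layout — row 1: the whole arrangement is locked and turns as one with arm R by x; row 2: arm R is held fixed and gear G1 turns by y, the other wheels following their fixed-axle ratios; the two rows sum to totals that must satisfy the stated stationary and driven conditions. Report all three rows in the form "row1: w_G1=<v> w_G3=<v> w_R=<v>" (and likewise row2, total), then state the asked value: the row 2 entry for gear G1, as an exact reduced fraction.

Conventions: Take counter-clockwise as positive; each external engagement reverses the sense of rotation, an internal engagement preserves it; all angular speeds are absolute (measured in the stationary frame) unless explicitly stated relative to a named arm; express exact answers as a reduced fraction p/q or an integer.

row1: w_G1=47/65 w_G3=47/65 w_R=47/65
row2: w_G1=-47/65 w_G3=18/65 w_R=0
total: w_G1=0 w_G3=1 w_R=47/65
asked value: -47/65

recognized (axles ride arm R): planetary set, 36/29/94 teeth
row 1: whole set turns with the arm by x
row 2 (arm held, sun turns y): ω_ring = −(36/94)·y, ω_arm = 0
boundary: total ω_sun = x + y = 0 and total ω_ring = x − (36/94)·y = 1  ⇒  y = -47/65, x = 47/65
row 2 ring = −(36/94)·(-47/65) = 18/65
totals (row 1 + row 2): sun 47/65 + (-47/65) = 0, ring 47/65 + 18/65 = 1, arm 47/65 + 0 = 47/65
asked cell (row2, sun) = -47/65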